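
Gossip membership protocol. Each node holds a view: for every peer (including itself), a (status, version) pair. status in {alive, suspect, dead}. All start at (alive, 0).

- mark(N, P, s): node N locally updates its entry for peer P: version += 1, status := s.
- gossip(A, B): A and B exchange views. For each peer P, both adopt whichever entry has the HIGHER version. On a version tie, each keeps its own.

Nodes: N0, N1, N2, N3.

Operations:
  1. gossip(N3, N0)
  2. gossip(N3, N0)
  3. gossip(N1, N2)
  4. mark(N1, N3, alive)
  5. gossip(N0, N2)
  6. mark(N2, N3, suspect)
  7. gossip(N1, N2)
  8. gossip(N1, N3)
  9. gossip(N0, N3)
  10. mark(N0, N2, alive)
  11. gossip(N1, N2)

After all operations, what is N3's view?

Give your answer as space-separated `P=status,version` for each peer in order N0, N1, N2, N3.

Answer: N0=alive,0 N1=alive,0 N2=alive,0 N3=alive,1

Derivation:
Op 1: gossip N3<->N0 -> N3.N0=(alive,v0) N3.N1=(alive,v0) N3.N2=(alive,v0) N3.N3=(alive,v0) | N0.N0=(alive,v0) N0.N1=(alive,v0) N0.N2=(alive,v0) N0.N3=(alive,v0)
Op 2: gossip N3<->N0 -> N3.N0=(alive,v0) N3.N1=(alive,v0) N3.N2=(alive,v0) N3.N3=(alive,v0) | N0.N0=(alive,v0) N0.N1=(alive,v0) N0.N2=(alive,v0) N0.N3=(alive,v0)
Op 3: gossip N1<->N2 -> N1.N0=(alive,v0) N1.N1=(alive,v0) N1.N2=(alive,v0) N1.N3=(alive,v0) | N2.N0=(alive,v0) N2.N1=(alive,v0) N2.N2=(alive,v0) N2.N3=(alive,v0)
Op 4: N1 marks N3=alive -> (alive,v1)
Op 5: gossip N0<->N2 -> N0.N0=(alive,v0) N0.N1=(alive,v0) N0.N2=(alive,v0) N0.N3=(alive,v0) | N2.N0=(alive,v0) N2.N1=(alive,v0) N2.N2=(alive,v0) N2.N3=(alive,v0)
Op 6: N2 marks N3=suspect -> (suspect,v1)
Op 7: gossip N1<->N2 -> N1.N0=(alive,v0) N1.N1=(alive,v0) N1.N2=(alive,v0) N1.N3=(alive,v1) | N2.N0=(alive,v0) N2.N1=(alive,v0) N2.N2=(alive,v0) N2.N3=(suspect,v1)
Op 8: gossip N1<->N3 -> N1.N0=(alive,v0) N1.N1=(alive,v0) N1.N2=(alive,v0) N1.N3=(alive,v1) | N3.N0=(alive,v0) N3.N1=(alive,v0) N3.N2=(alive,v0) N3.N3=(alive,v1)
Op 9: gossip N0<->N3 -> N0.N0=(alive,v0) N0.N1=(alive,v0) N0.N2=(alive,v0) N0.N3=(alive,v1) | N3.N0=(alive,v0) N3.N1=(alive,v0) N3.N2=(alive,v0) N3.N3=(alive,v1)
Op 10: N0 marks N2=alive -> (alive,v1)
Op 11: gossip N1<->N2 -> N1.N0=(alive,v0) N1.N1=(alive,v0) N1.N2=(alive,v0) N1.N3=(alive,v1) | N2.N0=(alive,v0) N2.N1=(alive,v0) N2.N2=(alive,v0) N2.N3=(suspect,v1)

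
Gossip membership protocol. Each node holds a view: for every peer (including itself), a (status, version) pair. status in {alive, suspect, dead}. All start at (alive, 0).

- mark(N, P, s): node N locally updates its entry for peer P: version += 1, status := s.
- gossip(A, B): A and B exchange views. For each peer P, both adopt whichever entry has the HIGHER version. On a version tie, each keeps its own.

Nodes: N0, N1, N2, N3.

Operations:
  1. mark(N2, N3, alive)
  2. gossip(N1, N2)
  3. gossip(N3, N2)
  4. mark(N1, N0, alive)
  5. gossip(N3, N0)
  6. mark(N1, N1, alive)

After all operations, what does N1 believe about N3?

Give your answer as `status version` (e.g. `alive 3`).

Answer: alive 1

Derivation:
Op 1: N2 marks N3=alive -> (alive,v1)
Op 2: gossip N1<->N2 -> N1.N0=(alive,v0) N1.N1=(alive,v0) N1.N2=(alive,v0) N1.N3=(alive,v1) | N2.N0=(alive,v0) N2.N1=(alive,v0) N2.N2=(alive,v0) N2.N3=(alive,v1)
Op 3: gossip N3<->N2 -> N3.N0=(alive,v0) N3.N1=(alive,v0) N3.N2=(alive,v0) N3.N3=(alive,v1) | N2.N0=(alive,v0) N2.N1=(alive,v0) N2.N2=(alive,v0) N2.N3=(alive,v1)
Op 4: N1 marks N0=alive -> (alive,v1)
Op 5: gossip N3<->N0 -> N3.N0=(alive,v0) N3.N1=(alive,v0) N3.N2=(alive,v0) N3.N3=(alive,v1) | N0.N0=(alive,v0) N0.N1=(alive,v0) N0.N2=(alive,v0) N0.N3=(alive,v1)
Op 6: N1 marks N1=alive -> (alive,v1)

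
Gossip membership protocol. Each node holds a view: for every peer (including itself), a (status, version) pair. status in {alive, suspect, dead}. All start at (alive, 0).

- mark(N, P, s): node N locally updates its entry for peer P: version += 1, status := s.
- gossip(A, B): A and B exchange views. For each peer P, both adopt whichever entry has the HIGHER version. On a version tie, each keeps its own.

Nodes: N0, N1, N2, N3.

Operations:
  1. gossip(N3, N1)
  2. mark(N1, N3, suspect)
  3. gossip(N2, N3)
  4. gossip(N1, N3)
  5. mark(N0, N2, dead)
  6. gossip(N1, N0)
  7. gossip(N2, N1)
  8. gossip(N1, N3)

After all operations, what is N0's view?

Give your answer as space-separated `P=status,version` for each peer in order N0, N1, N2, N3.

Answer: N0=alive,0 N1=alive,0 N2=dead,1 N3=suspect,1

Derivation:
Op 1: gossip N3<->N1 -> N3.N0=(alive,v0) N3.N1=(alive,v0) N3.N2=(alive,v0) N3.N3=(alive,v0) | N1.N0=(alive,v0) N1.N1=(alive,v0) N1.N2=(alive,v0) N1.N3=(alive,v0)
Op 2: N1 marks N3=suspect -> (suspect,v1)
Op 3: gossip N2<->N3 -> N2.N0=(alive,v0) N2.N1=(alive,v0) N2.N2=(alive,v0) N2.N3=(alive,v0) | N3.N0=(alive,v0) N3.N1=(alive,v0) N3.N2=(alive,v0) N3.N3=(alive,v0)
Op 4: gossip N1<->N3 -> N1.N0=(alive,v0) N1.N1=(alive,v0) N1.N2=(alive,v0) N1.N3=(suspect,v1) | N3.N0=(alive,v0) N3.N1=(alive,v0) N3.N2=(alive,v0) N3.N3=(suspect,v1)
Op 5: N0 marks N2=dead -> (dead,v1)
Op 6: gossip N1<->N0 -> N1.N0=(alive,v0) N1.N1=(alive,v0) N1.N2=(dead,v1) N1.N3=(suspect,v1) | N0.N0=(alive,v0) N0.N1=(alive,v0) N0.N2=(dead,v1) N0.N3=(suspect,v1)
Op 7: gossip N2<->N1 -> N2.N0=(alive,v0) N2.N1=(alive,v0) N2.N2=(dead,v1) N2.N3=(suspect,v1) | N1.N0=(alive,v0) N1.N1=(alive,v0) N1.N2=(dead,v1) N1.N3=(suspect,v1)
Op 8: gossip N1<->N3 -> N1.N0=(alive,v0) N1.N1=(alive,v0) N1.N2=(dead,v1) N1.N3=(suspect,v1) | N3.N0=(alive,v0) N3.N1=(alive,v0) N3.N2=(dead,v1) N3.N3=(suspect,v1)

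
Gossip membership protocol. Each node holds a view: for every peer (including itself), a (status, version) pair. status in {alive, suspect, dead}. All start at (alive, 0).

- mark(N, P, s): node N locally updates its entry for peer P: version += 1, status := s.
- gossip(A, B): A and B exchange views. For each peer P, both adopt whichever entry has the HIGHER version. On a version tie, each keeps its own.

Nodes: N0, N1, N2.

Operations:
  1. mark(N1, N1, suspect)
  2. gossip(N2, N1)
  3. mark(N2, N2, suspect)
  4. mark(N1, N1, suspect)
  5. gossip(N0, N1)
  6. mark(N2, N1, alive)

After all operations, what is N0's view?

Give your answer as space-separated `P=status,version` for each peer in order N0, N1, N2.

Op 1: N1 marks N1=suspect -> (suspect,v1)
Op 2: gossip N2<->N1 -> N2.N0=(alive,v0) N2.N1=(suspect,v1) N2.N2=(alive,v0) | N1.N0=(alive,v0) N1.N1=(suspect,v1) N1.N2=(alive,v0)
Op 3: N2 marks N2=suspect -> (suspect,v1)
Op 4: N1 marks N1=suspect -> (suspect,v2)
Op 5: gossip N0<->N1 -> N0.N0=(alive,v0) N0.N1=(suspect,v2) N0.N2=(alive,v0) | N1.N0=(alive,v0) N1.N1=(suspect,v2) N1.N2=(alive,v0)
Op 6: N2 marks N1=alive -> (alive,v2)

Answer: N0=alive,0 N1=suspect,2 N2=alive,0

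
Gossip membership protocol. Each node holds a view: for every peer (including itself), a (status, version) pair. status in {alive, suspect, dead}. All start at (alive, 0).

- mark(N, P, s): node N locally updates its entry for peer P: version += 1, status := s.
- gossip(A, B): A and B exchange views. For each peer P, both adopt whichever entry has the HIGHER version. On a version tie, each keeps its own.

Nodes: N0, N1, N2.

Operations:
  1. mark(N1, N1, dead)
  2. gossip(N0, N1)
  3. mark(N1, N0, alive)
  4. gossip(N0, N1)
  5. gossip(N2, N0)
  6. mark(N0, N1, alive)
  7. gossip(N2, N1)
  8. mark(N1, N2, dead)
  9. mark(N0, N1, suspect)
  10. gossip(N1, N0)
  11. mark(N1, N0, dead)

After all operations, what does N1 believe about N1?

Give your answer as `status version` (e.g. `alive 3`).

Op 1: N1 marks N1=dead -> (dead,v1)
Op 2: gossip N0<->N1 -> N0.N0=(alive,v0) N0.N1=(dead,v1) N0.N2=(alive,v0) | N1.N0=(alive,v0) N1.N1=(dead,v1) N1.N2=(alive,v0)
Op 3: N1 marks N0=alive -> (alive,v1)
Op 4: gossip N0<->N1 -> N0.N0=(alive,v1) N0.N1=(dead,v1) N0.N2=(alive,v0) | N1.N0=(alive,v1) N1.N1=(dead,v1) N1.N2=(alive,v0)
Op 5: gossip N2<->N0 -> N2.N0=(alive,v1) N2.N1=(dead,v1) N2.N2=(alive,v0) | N0.N0=(alive,v1) N0.N1=(dead,v1) N0.N2=(alive,v0)
Op 6: N0 marks N1=alive -> (alive,v2)
Op 7: gossip N2<->N1 -> N2.N0=(alive,v1) N2.N1=(dead,v1) N2.N2=(alive,v0) | N1.N0=(alive,v1) N1.N1=(dead,v1) N1.N2=(alive,v0)
Op 8: N1 marks N2=dead -> (dead,v1)
Op 9: N0 marks N1=suspect -> (suspect,v3)
Op 10: gossip N1<->N0 -> N1.N0=(alive,v1) N1.N1=(suspect,v3) N1.N2=(dead,v1) | N0.N0=(alive,v1) N0.N1=(suspect,v3) N0.N2=(dead,v1)
Op 11: N1 marks N0=dead -> (dead,v2)

Answer: suspect 3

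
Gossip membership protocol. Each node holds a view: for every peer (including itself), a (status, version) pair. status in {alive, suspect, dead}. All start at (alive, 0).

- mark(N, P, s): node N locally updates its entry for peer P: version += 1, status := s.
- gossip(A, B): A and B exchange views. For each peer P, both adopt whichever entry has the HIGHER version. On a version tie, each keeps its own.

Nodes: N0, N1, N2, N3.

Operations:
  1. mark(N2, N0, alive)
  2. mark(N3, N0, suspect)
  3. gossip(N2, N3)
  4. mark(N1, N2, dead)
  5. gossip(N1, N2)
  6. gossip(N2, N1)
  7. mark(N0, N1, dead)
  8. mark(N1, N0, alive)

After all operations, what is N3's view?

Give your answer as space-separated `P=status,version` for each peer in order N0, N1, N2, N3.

Answer: N0=suspect,1 N1=alive,0 N2=alive,0 N3=alive,0

Derivation:
Op 1: N2 marks N0=alive -> (alive,v1)
Op 2: N3 marks N0=suspect -> (suspect,v1)
Op 3: gossip N2<->N3 -> N2.N0=(alive,v1) N2.N1=(alive,v0) N2.N2=(alive,v0) N2.N3=(alive,v0) | N3.N0=(suspect,v1) N3.N1=(alive,v0) N3.N2=(alive,v0) N3.N3=(alive,v0)
Op 4: N1 marks N2=dead -> (dead,v1)
Op 5: gossip N1<->N2 -> N1.N0=(alive,v1) N1.N1=(alive,v0) N1.N2=(dead,v1) N1.N3=(alive,v0) | N2.N0=(alive,v1) N2.N1=(alive,v0) N2.N2=(dead,v1) N2.N3=(alive,v0)
Op 6: gossip N2<->N1 -> N2.N0=(alive,v1) N2.N1=(alive,v0) N2.N2=(dead,v1) N2.N3=(alive,v0) | N1.N0=(alive,v1) N1.N1=(alive,v0) N1.N2=(dead,v1) N1.N3=(alive,v0)
Op 7: N0 marks N1=dead -> (dead,v1)
Op 8: N1 marks N0=alive -> (alive,v2)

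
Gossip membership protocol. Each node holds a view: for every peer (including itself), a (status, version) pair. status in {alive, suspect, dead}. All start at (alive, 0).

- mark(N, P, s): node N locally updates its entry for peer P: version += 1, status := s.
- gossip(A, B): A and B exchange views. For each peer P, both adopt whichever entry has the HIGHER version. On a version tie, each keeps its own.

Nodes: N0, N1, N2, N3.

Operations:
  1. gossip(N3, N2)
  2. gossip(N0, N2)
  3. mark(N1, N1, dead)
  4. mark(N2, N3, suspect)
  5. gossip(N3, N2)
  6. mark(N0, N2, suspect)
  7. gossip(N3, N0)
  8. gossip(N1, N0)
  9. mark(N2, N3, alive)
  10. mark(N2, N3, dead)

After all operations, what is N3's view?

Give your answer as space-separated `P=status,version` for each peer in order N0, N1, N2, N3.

Answer: N0=alive,0 N1=alive,0 N2=suspect,1 N3=suspect,1

Derivation:
Op 1: gossip N3<->N2 -> N3.N0=(alive,v0) N3.N1=(alive,v0) N3.N2=(alive,v0) N3.N3=(alive,v0) | N2.N0=(alive,v0) N2.N1=(alive,v0) N2.N2=(alive,v0) N2.N3=(alive,v0)
Op 2: gossip N0<->N2 -> N0.N0=(alive,v0) N0.N1=(alive,v0) N0.N2=(alive,v0) N0.N3=(alive,v0) | N2.N0=(alive,v0) N2.N1=(alive,v0) N2.N2=(alive,v0) N2.N3=(alive,v0)
Op 3: N1 marks N1=dead -> (dead,v1)
Op 4: N2 marks N3=suspect -> (suspect,v1)
Op 5: gossip N3<->N2 -> N3.N0=(alive,v0) N3.N1=(alive,v0) N3.N2=(alive,v0) N3.N3=(suspect,v1) | N2.N0=(alive,v0) N2.N1=(alive,v0) N2.N2=(alive,v0) N2.N3=(suspect,v1)
Op 6: N0 marks N2=suspect -> (suspect,v1)
Op 7: gossip N3<->N0 -> N3.N0=(alive,v0) N3.N1=(alive,v0) N3.N2=(suspect,v1) N3.N3=(suspect,v1) | N0.N0=(alive,v0) N0.N1=(alive,v0) N0.N2=(suspect,v1) N0.N3=(suspect,v1)
Op 8: gossip N1<->N0 -> N1.N0=(alive,v0) N1.N1=(dead,v1) N1.N2=(suspect,v1) N1.N3=(suspect,v1) | N0.N0=(alive,v0) N0.N1=(dead,v1) N0.N2=(suspect,v1) N0.N3=(suspect,v1)
Op 9: N2 marks N3=alive -> (alive,v2)
Op 10: N2 marks N3=dead -> (dead,v3)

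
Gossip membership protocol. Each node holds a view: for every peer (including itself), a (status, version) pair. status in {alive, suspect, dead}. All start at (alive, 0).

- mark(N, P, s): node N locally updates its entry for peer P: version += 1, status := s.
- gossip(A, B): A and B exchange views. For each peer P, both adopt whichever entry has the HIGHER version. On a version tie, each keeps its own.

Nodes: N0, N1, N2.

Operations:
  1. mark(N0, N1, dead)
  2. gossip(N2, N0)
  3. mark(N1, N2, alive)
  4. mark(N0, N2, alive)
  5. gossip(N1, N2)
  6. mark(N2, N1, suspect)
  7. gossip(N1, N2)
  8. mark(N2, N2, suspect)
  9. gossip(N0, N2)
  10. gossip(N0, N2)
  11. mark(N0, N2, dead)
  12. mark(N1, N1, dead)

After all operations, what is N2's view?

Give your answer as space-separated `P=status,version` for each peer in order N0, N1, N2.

Answer: N0=alive,0 N1=suspect,2 N2=suspect,2

Derivation:
Op 1: N0 marks N1=dead -> (dead,v1)
Op 2: gossip N2<->N0 -> N2.N0=(alive,v0) N2.N1=(dead,v1) N2.N2=(alive,v0) | N0.N0=(alive,v0) N0.N1=(dead,v1) N0.N2=(alive,v0)
Op 3: N1 marks N2=alive -> (alive,v1)
Op 4: N0 marks N2=alive -> (alive,v1)
Op 5: gossip N1<->N2 -> N1.N0=(alive,v0) N1.N1=(dead,v1) N1.N2=(alive,v1) | N2.N0=(alive,v0) N2.N1=(dead,v1) N2.N2=(alive,v1)
Op 6: N2 marks N1=suspect -> (suspect,v2)
Op 7: gossip N1<->N2 -> N1.N0=(alive,v0) N1.N1=(suspect,v2) N1.N2=(alive,v1) | N2.N0=(alive,v0) N2.N1=(suspect,v2) N2.N2=(alive,v1)
Op 8: N2 marks N2=suspect -> (suspect,v2)
Op 9: gossip N0<->N2 -> N0.N0=(alive,v0) N0.N1=(suspect,v2) N0.N2=(suspect,v2) | N2.N0=(alive,v0) N2.N1=(suspect,v2) N2.N2=(suspect,v2)
Op 10: gossip N0<->N2 -> N0.N0=(alive,v0) N0.N1=(suspect,v2) N0.N2=(suspect,v2) | N2.N0=(alive,v0) N2.N1=(suspect,v2) N2.N2=(suspect,v2)
Op 11: N0 marks N2=dead -> (dead,v3)
Op 12: N1 marks N1=dead -> (dead,v3)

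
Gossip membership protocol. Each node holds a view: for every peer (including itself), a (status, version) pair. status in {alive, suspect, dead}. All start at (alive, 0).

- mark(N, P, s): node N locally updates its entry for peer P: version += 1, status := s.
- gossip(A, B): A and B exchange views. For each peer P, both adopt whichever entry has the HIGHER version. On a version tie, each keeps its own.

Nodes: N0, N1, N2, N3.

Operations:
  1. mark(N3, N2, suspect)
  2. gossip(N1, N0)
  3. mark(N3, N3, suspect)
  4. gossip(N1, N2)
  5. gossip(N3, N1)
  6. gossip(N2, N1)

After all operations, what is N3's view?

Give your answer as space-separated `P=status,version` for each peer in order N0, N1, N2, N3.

Answer: N0=alive,0 N1=alive,0 N2=suspect,1 N3=suspect,1

Derivation:
Op 1: N3 marks N2=suspect -> (suspect,v1)
Op 2: gossip N1<->N0 -> N1.N0=(alive,v0) N1.N1=(alive,v0) N1.N2=(alive,v0) N1.N3=(alive,v0) | N0.N0=(alive,v0) N0.N1=(alive,v0) N0.N2=(alive,v0) N0.N3=(alive,v0)
Op 3: N3 marks N3=suspect -> (suspect,v1)
Op 4: gossip N1<->N2 -> N1.N0=(alive,v0) N1.N1=(alive,v0) N1.N2=(alive,v0) N1.N3=(alive,v0) | N2.N0=(alive,v0) N2.N1=(alive,v0) N2.N2=(alive,v0) N2.N3=(alive,v0)
Op 5: gossip N3<->N1 -> N3.N0=(alive,v0) N3.N1=(alive,v0) N3.N2=(suspect,v1) N3.N3=(suspect,v1) | N1.N0=(alive,v0) N1.N1=(alive,v0) N1.N2=(suspect,v1) N1.N3=(suspect,v1)
Op 6: gossip N2<->N1 -> N2.N0=(alive,v0) N2.N1=(alive,v0) N2.N2=(suspect,v1) N2.N3=(suspect,v1) | N1.N0=(alive,v0) N1.N1=(alive,v0) N1.N2=(suspect,v1) N1.N3=(suspect,v1)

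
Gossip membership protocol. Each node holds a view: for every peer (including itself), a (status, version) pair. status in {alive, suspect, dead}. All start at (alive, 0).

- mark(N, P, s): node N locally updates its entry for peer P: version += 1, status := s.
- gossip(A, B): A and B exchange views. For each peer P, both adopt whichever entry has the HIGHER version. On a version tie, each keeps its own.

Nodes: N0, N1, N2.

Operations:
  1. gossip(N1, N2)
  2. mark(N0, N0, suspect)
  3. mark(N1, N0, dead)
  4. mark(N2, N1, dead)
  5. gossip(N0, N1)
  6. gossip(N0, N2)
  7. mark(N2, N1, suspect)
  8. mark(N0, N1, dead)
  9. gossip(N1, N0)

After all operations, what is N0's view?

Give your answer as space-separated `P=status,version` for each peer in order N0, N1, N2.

Op 1: gossip N1<->N2 -> N1.N0=(alive,v0) N1.N1=(alive,v0) N1.N2=(alive,v0) | N2.N0=(alive,v0) N2.N1=(alive,v0) N2.N2=(alive,v0)
Op 2: N0 marks N0=suspect -> (suspect,v1)
Op 3: N1 marks N0=dead -> (dead,v1)
Op 4: N2 marks N1=dead -> (dead,v1)
Op 5: gossip N0<->N1 -> N0.N0=(suspect,v1) N0.N1=(alive,v0) N0.N2=(alive,v0) | N1.N0=(dead,v1) N1.N1=(alive,v0) N1.N2=(alive,v0)
Op 6: gossip N0<->N2 -> N0.N0=(suspect,v1) N0.N1=(dead,v1) N0.N2=(alive,v0) | N2.N0=(suspect,v1) N2.N1=(dead,v1) N2.N2=(alive,v0)
Op 7: N2 marks N1=suspect -> (suspect,v2)
Op 8: N0 marks N1=dead -> (dead,v2)
Op 9: gossip N1<->N0 -> N1.N0=(dead,v1) N1.N1=(dead,v2) N1.N2=(alive,v0) | N0.N0=(suspect,v1) N0.N1=(dead,v2) N0.N2=(alive,v0)

Answer: N0=suspect,1 N1=dead,2 N2=alive,0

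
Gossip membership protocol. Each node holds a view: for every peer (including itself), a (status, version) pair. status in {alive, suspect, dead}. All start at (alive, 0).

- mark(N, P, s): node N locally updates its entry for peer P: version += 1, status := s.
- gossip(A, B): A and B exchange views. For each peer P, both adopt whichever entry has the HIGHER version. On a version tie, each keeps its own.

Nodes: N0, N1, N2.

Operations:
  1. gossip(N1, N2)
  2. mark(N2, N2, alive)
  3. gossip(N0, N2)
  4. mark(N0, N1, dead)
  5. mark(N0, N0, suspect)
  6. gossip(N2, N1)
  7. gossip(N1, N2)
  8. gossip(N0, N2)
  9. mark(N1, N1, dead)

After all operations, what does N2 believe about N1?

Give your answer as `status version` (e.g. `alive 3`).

Answer: dead 1

Derivation:
Op 1: gossip N1<->N2 -> N1.N0=(alive,v0) N1.N1=(alive,v0) N1.N2=(alive,v0) | N2.N0=(alive,v0) N2.N1=(alive,v0) N2.N2=(alive,v0)
Op 2: N2 marks N2=alive -> (alive,v1)
Op 3: gossip N0<->N2 -> N0.N0=(alive,v0) N0.N1=(alive,v0) N0.N2=(alive,v1) | N2.N0=(alive,v0) N2.N1=(alive,v0) N2.N2=(alive,v1)
Op 4: N0 marks N1=dead -> (dead,v1)
Op 5: N0 marks N0=suspect -> (suspect,v1)
Op 6: gossip N2<->N1 -> N2.N0=(alive,v0) N2.N1=(alive,v0) N2.N2=(alive,v1) | N1.N0=(alive,v0) N1.N1=(alive,v0) N1.N2=(alive,v1)
Op 7: gossip N1<->N2 -> N1.N0=(alive,v0) N1.N1=(alive,v0) N1.N2=(alive,v1) | N2.N0=(alive,v0) N2.N1=(alive,v0) N2.N2=(alive,v1)
Op 8: gossip N0<->N2 -> N0.N0=(suspect,v1) N0.N1=(dead,v1) N0.N2=(alive,v1) | N2.N0=(suspect,v1) N2.N1=(dead,v1) N2.N2=(alive,v1)
Op 9: N1 marks N1=dead -> (dead,v1)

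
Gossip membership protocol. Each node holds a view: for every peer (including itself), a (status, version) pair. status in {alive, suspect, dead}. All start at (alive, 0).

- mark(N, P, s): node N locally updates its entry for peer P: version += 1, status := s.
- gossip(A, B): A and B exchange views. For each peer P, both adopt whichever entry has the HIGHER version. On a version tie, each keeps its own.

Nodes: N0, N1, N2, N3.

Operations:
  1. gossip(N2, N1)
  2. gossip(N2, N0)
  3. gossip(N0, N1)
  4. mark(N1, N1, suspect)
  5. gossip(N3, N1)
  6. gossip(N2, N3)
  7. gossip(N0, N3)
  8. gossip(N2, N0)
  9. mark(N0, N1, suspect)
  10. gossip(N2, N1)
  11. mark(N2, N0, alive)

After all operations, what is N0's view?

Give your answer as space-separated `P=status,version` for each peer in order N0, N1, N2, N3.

Answer: N0=alive,0 N1=suspect,2 N2=alive,0 N3=alive,0

Derivation:
Op 1: gossip N2<->N1 -> N2.N0=(alive,v0) N2.N1=(alive,v0) N2.N2=(alive,v0) N2.N3=(alive,v0) | N1.N0=(alive,v0) N1.N1=(alive,v0) N1.N2=(alive,v0) N1.N3=(alive,v0)
Op 2: gossip N2<->N0 -> N2.N0=(alive,v0) N2.N1=(alive,v0) N2.N2=(alive,v0) N2.N3=(alive,v0) | N0.N0=(alive,v0) N0.N1=(alive,v0) N0.N2=(alive,v0) N0.N3=(alive,v0)
Op 3: gossip N0<->N1 -> N0.N0=(alive,v0) N0.N1=(alive,v0) N0.N2=(alive,v0) N0.N3=(alive,v0) | N1.N0=(alive,v0) N1.N1=(alive,v0) N1.N2=(alive,v0) N1.N3=(alive,v0)
Op 4: N1 marks N1=suspect -> (suspect,v1)
Op 5: gossip N3<->N1 -> N3.N0=(alive,v0) N3.N1=(suspect,v1) N3.N2=(alive,v0) N3.N3=(alive,v0) | N1.N0=(alive,v0) N1.N1=(suspect,v1) N1.N2=(alive,v0) N1.N3=(alive,v0)
Op 6: gossip N2<->N3 -> N2.N0=(alive,v0) N2.N1=(suspect,v1) N2.N2=(alive,v0) N2.N3=(alive,v0) | N3.N0=(alive,v0) N3.N1=(suspect,v1) N3.N2=(alive,v0) N3.N3=(alive,v0)
Op 7: gossip N0<->N3 -> N0.N0=(alive,v0) N0.N1=(suspect,v1) N0.N2=(alive,v0) N0.N3=(alive,v0) | N3.N0=(alive,v0) N3.N1=(suspect,v1) N3.N2=(alive,v0) N3.N3=(alive,v0)
Op 8: gossip N2<->N0 -> N2.N0=(alive,v0) N2.N1=(suspect,v1) N2.N2=(alive,v0) N2.N3=(alive,v0) | N0.N0=(alive,v0) N0.N1=(suspect,v1) N0.N2=(alive,v0) N0.N3=(alive,v0)
Op 9: N0 marks N1=suspect -> (suspect,v2)
Op 10: gossip N2<->N1 -> N2.N0=(alive,v0) N2.N1=(suspect,v1) N2.N2=(alive,v0) N2.N3=(alive,v0) | N1.N0=(alive,v0) N1.N1=(suspect,v1) N1.N2=(alive,v0) N1.N3=(alive,v0)
Op 11: N2 marks N0=alive -> (alive,v1)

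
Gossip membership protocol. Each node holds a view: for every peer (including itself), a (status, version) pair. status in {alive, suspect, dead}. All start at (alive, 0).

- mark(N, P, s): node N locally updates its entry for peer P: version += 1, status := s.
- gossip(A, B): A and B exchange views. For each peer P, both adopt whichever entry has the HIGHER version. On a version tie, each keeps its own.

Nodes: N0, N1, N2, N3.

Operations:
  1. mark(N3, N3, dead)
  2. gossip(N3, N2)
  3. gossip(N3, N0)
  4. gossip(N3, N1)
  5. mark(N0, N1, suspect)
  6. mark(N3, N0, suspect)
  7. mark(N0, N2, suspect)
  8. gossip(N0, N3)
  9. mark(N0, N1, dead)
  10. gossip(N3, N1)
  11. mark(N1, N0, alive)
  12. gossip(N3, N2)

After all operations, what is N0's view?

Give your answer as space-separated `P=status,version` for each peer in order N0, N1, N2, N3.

Answer: N0=suspect,1 N1=dead,2 N2=suspect,1 N3=dead,1

Derivation:
Op 1: N3 marks N3=dead -> (dead,v1)
Op 2: gossip N3<->N2 -> N3.N0=(alive,v0) N3.N1=(alive,v0) N3.N2=(alive,v0) N3.N3=(dead,v1) | N2.N0=(alive,v0) N2.N1=(alive,v0) N2.N2=(alive,v0) N2.N3=(dead,v1)
Op 3: gossip N3<->N0 -> N3.N0=(alive,v0) N3.N1=(alive,v0) N3.N2=(alive,v0) N3.N3=(dead,v1) | N0.N0=(alive,v0) N0.N1=(alive,v0) N0.N2=(alive,v0) N0.N3=(dead,v1)
Op 4: gossip N3<->N1 -> N3.N0=(alive,v0) N3.N1=(alive,v0) N3.N2=(alive,v0) N3.N3=(dead,v1) | N1.N0=(alive,v0) N1.N1=(alive,v0) N1.N2=(alive,v0) N1.N3=(dead,v1)
Op 5: N0 marks N1=suspect -> (suspect,v1)
Op 6: N3 marks N0=suspect -> (suspect,v1)
Op 7: N0 marks N2=suspect -> (suspect,v1)
Op 8: gossip N0<->N3 -> N0.N0=(suspect,v1) N0.N1=(suspect,v1) N0.N2=(suspect,v1) N0.N3=(dead,v1) | N3.N0=(suspect,v1) N3.N1=(suspect,v1) N3.N2=(suspect,v1) N3.N3=(dead,v1)
Op 9: N0 marks N1=dead -> (dead,v2)
Op 10: gossip N3<->N1 -> N3.N0=(suspect,v1) N3.N1=(suspect,v1) N3.N2=(suspect,v1) N3.N3=(dead,v1) | N1.N0=(suspect,v1) N1.N1=(suspect,v1) N1.N2=(suspect,v1) N1.N3=(dead,v1)
Op 11: N1 marks N0=alive -> (alive,v2)
Op 12: gossip N3<->N2 -> N3.N0=(suspect,v1) N3.N1=(suspect,v1) N3.N2=(suspect,v1) N3.N3=(dead,v1) | N2.N0=(suspect,v1) N2.N1=(suspect,v1) N2.N2=(suspect,v1) N2.N3=(dead,v1)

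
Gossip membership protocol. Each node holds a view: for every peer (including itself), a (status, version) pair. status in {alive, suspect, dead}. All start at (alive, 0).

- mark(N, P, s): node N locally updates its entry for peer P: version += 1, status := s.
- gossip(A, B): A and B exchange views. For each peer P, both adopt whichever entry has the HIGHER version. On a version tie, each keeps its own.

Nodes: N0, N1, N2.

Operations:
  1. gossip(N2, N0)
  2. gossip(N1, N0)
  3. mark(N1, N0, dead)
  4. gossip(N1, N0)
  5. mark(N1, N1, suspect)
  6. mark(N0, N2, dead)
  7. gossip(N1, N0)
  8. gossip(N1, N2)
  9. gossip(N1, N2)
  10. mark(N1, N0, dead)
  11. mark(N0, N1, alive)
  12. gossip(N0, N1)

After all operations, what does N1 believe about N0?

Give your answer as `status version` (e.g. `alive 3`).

Op 1: gossip N2<->N0 -> N2.N0=(alive,v0) N2.N1=(alive,v0) N2.N2=(alive,v0) | N0.N0=(alive,v0) N0.N1=(alive,v0) N0.N2=(alive,v0)
Op 2: gossip N1<->N0 -> N1.N0=(alive,v0) N1.N1=(alive,v0) N1.N2=(alive,v0) | N0.N0=(alive,v0) N0.N1=(alive,v0) N0.N2=(alive,v0)
Op 3: N1 marks N0=dead -> (dead,v1)
Op 4: gossip N1<->N0 -> N1.N0=(dead,v1) N1.N1=(alive,v0) N1.N2=(alive,v0) | N0.N0=(dead,v1) N0.N1=(alive,v0) N0.N2=(alive,v0)
Op 5: N1 marks N1=suspect -> (suspect,v1)
Op 6: N0 marks N2=dead -> (dead,v1)
Op 7: gossip N1<->N0 -> N1.N0=(dead,v1) N1.N1=(suspect,v1) N1.N2=(dead,v1) | N0.N0=(dead,v1) N0.N1=(suspect,v1) N0.N2=(dead,v1)
Op 8: gossip N1<->N2 -> N1.N0=(dead,v1) N1.N1=(suspect,v1) N1.N2=(dead,v1) | N2.N0=(dead,v1) N2.N1=(suspect,v1) N2.N2=(dead,v1)
Op 9: gossip N1<->N2 -> N1.N0=(dead,v1) N1.N1=(suspect,v1) N1.N2=(dead,v1) | N2.N0=(dead,v1) N2.N1=(suspect,v1) N2.N2=(dead,v1)
Op 10: N1 marks N0=dead -> (dead,v2)
Op 11: N0 marks N1=alive -> (alive,v2)
Op 12: gossip N0<->N1 -> N0.N0=(dead,v2) N0.N1=(alive,v2) N0.N2=(dead,v1) | N1.N0=(dead,v2) N1.N1=(alive,v2) N1.N2=(dead,v1)

Answer: dead 2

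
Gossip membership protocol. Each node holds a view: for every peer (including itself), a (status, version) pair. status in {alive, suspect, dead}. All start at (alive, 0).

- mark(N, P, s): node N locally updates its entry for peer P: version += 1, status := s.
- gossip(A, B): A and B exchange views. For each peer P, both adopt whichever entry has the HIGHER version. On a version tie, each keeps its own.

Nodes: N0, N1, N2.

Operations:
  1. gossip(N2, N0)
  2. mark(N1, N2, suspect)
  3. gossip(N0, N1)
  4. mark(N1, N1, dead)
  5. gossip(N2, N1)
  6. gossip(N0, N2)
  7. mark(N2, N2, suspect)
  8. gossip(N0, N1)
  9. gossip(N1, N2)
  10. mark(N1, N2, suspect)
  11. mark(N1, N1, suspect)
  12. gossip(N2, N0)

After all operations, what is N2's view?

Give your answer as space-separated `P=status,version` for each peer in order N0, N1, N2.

Op 1: gossip N2<->N0 -> N2.N0=(alive,v0) N2.N1=(alive,v0) N2.N2=(alive,v0) | N0.N0=(alive,v0) N0.N1=(alive,v0) N0.N2=(alive,v0)
Op 2: N1 marks N2=suspect -> (suspect,v1)
Op 3: gossip N0<->N1 -> N0.N0=(alive,v0) N0.N1=(alive,v0) N0.N2=(suspect,v1) | N1.N0=(alive,v0) N1.N1=(alive,v0) N1.N2=(suspect,v1)
Op 4: N1 marks N1=dead -> (dead,v1)
Op 5: gossip N2<->N1 -> N2.N0=(alive,v0) N2.N1=(dead,v1) N2.N2=(suspect,v1) | N1.N0=(alive,v0) N1.N1=(dead,v1) N1.N2=(suspect,v1)
Op 6: gossip N0<->N2 -> N0.N0=(alive,v0) N0.N1=(dead,v1) N0.N2=(suspect,v1) | N2.N0=(alive,v0) N2.N1=(dead,v1) N2.N2=(suspect,v1)
Op 7: N2 marks N2=suspect -> (suspect,v2)
Op 8: gossip N0<->N1 -> N0.N0=(alive,v0) N0.N1=(dead,v1) N0.N2=(suspect,v1) | N1.N0=(alive,v0) N1.N1=(dead,v1) N1.N2=(suspect,v1)
Op 9: gossip N1<->N2 -> N1.N0=(alive,v0) N1.N1=(dead,v1) N1.N2=(suspect,v2) | N2.N0=(alive,v0) N2.N1=(dead,v1) N2.N2=(suspect,v2)
Op 10: N1 marks N2=suspect -> (suspect,v3)
Op 11: N1 marks N1=suspect -> (suspect,v2)
Op 12: gossip N2<->N0 -> N2.N0=(alive,v0) N2.N1=(dead,v1) N2.N2=(suspect,v2) | N0.N0=(alive,v0) N0.N1=(dead,v1) N0.N2=(suspect,v2)

Answer: N0=alive,0 N1=dead,1 N2=suspect,2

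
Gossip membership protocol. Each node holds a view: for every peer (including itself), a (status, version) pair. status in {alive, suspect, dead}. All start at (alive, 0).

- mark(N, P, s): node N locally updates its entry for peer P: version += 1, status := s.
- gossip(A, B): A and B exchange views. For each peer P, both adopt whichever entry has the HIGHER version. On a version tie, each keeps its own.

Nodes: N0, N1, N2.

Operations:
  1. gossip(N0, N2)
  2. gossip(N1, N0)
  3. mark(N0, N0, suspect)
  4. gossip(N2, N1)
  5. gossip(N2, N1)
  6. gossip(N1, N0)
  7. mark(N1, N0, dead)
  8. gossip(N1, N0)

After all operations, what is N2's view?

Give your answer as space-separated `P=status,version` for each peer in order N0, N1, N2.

Op 1: gossip N0<->N2 -> N0.N0=(alive,v0) N0.N1=(alive,v0) N0.N2=(alive,v0) | N2.N0=(alive,v0) N2.N1=(alive,v0) N2.N2=(alive,v0)
Op 2: gossip N1<->N0 -> N1.N0=(alive,v0) N1.N1=(alive,v0) N1.N2=(alive,v0) | N0.N0=(alive,v0) N0.N1=(alive,v0) N0.N2=(alive,v0)
Op 3: N0 marks N0=suspect -> (suspect,v1)
Op 4: gossip N2<->N1 -> N2.N0=(alive,v0) N2.N1=(alive,v0) N2.N2=(alive,v0) | N1.N0=(alive,v0) N1.N1=(alive,v0) N1.N2=(alive,v0)
Op 5: gossip N2<->N1 -> N2.N0=(alive,v0) N2.N1=(alive,v0) N2.N2=(alive,v0) | N1.N0=(alive,v0) N1.N1=(alive,v0) N1.N2=(alive,v0)
Op 6: gossip N1<->N0 -> N1.N0=(suspect,v1) N1.N1=(alive,v0) N1.N2=(alive,v0) | N0.N0=(suspect,v1) N0.N1=(alive,v0) N0.N2=(alive,v0)
Op 7: N1 marks N0=dead -> (dead,v2)
Op 8: gossip N1<->N0 -> N1.N0=(dead,v2) N1.N1=(alive,v0) N1.N2=(alive,v0) | N0.N0=(dead,v2) N0.N1=(alive,v0) N0.N2=(alive,v0)

Answer: N0=alive,0 N1=alive,0 N2=alive,0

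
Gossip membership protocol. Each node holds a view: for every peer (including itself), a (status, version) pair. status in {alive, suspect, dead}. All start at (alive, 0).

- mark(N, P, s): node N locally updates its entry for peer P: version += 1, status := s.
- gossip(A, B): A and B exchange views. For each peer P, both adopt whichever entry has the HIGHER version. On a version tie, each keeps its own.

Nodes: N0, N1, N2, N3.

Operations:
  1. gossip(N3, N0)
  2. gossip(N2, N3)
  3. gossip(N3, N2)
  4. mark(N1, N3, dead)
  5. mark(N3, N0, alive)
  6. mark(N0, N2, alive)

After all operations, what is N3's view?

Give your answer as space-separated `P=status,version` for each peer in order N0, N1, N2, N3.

Answer: N0=alive,1 N1=alive,0 N2=alive,0 N3=alive,0

Derivation:
Op 1: gossip N3<->N0 -> N3.N0=(alive,v0) N3.N1=(alive,v0) N3.N2=(alive,v0) N3.N3=(alive,v0) | N0.N0=(alive,v0) N0.N1=(alive,v0) N0.N2=(alive,v0) N0.N3=(alive,v0)
Op 2: gossip N2<->N3 -> N2.N0=(alive,v0) N2.N1=(alive,v0) N2.N2=(alive,v0) N2.N3=(alive,v0) | N3.N0=(alive,v0) N3.N1=(alive,v0) N3.N2=(alive,v0) N3.N3=(alive,v0)
Op 3: gossip N3<->N2 -> N3.N0=(alive,v0) N3.N1=(alive,v0) N3.N2=(alive,v0) N3.N3=(alive,v0) | N2.N0=(alive,v0) N2.N1=(alive,v0) N2.N2=(alive,v0) N2.N3=(alive,v0)
Op 4: N1 marks N3=dead -> (dead,v1)
Op 5: N3 marks N0=alive -> (alive,v1)
Op 6: N0 marks N2=alive -> (alive,v1)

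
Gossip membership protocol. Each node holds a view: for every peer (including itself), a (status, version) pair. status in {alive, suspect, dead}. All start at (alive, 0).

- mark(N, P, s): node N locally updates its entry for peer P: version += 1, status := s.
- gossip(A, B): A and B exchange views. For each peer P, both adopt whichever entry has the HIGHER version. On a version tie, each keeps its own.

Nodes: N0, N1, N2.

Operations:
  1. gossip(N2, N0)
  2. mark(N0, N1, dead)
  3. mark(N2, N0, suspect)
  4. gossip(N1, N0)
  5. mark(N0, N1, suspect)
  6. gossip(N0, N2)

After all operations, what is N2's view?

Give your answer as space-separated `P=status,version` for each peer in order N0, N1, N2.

Answer: N0=suspect,1 N1=suspect,2 N2=alive,0

Derivation:
Op 1: gossip N2<->N0 -> N2.N0=(alive,v0) N2.N1=(alive,v0) N2.N2=(alive,v0) | N0.N0=(alive,v0) N0.N1=(alive,v0) N0.N2=(alive,v0)
Op 2: N0 marks N1=dead -> (dead,v1)
Op 3: N2 marks N0=suspect -> (suspect,v1)
Op 4: gossip N1<->N0 -> N1.N0=(alive,v0) N1.N1=(dead,v1) N1.N2=(alive,v0) | N0.N0=(alive,v0) N0.N1=(dead,v1) N0.N2=(alive,v0)
Op 5: N0 marks N1=suspect -> (suspect,v2)
Op 6: gossip N0<->N2 -> N0.N0=(suspect,v1) N0.N1=(suspect,v2) N0.N2=(alive,v0) | N2.N0=(suspect,v1) N2.N1=(suspect,v2) N2.N2=(alive,v0)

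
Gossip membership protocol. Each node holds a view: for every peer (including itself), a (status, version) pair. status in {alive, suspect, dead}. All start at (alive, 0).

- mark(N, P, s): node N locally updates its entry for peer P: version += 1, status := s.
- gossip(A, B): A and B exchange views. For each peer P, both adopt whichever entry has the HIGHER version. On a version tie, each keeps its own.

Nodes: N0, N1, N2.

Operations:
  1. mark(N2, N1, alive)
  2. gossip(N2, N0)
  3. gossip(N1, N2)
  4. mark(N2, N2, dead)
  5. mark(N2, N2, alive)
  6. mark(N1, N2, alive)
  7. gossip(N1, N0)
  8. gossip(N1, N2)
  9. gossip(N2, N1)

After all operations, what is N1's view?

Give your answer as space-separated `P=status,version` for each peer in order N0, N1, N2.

Answer: N0=alive,0 N1=alive,1 N2=alive,2

Derivation:
Op 1: N2 marks N1=alive -> (alive,v1)
Op 2: gossip N2<->N0 -> N2.N0=(alive,v0) N2.N1=(alive,v1) N2.N2=(alive,v0) | N0.N0=(alive,v0) N0.N1=(alive,v1) N0.N2=(alive,v0)
Op 3: gossip N1<->N2 -> N1.N0=(alive,v0) N1.N1=(alive,v1) N1.N2=(alive,v0) | N2.N0=(alive,v0) N2.N1=(alive,v1) N2.N2=(alive,v0)
Op 4: N2 marks N2=dead -> (dead,v1)
Op 5: N2 marks N2=alive -> (alive,v2)
Op 6: N1 marks N2=alive -> (alive,v1)
Op 7: gossip N1<->N0 -> N1.N0=(alive,v0) N1.N1=(alive,v1) N1.N2=(alive,v1) | N0.N0=(alive,v0) N0.N1=(alive,v1) N0.N2=(alive,v1)
Op 8: gossip N1<->N2 -> N1.N0=(alive,v0) N1.N1=(alive,v1) N1.N2=(alive,v2) | N2.N0=(alive,v0) N2.N1=(alive,v1) N2.N2=(alive,v2)
Op 9: gossip N2<->N1 -> N2.N0=(alive,v0) N2.N1=(alive,v1) N2.N2=(alive,v2) | N1.N0=(alive,v0) N1.N1=(alive,v1) N1.N2=(alive,v2)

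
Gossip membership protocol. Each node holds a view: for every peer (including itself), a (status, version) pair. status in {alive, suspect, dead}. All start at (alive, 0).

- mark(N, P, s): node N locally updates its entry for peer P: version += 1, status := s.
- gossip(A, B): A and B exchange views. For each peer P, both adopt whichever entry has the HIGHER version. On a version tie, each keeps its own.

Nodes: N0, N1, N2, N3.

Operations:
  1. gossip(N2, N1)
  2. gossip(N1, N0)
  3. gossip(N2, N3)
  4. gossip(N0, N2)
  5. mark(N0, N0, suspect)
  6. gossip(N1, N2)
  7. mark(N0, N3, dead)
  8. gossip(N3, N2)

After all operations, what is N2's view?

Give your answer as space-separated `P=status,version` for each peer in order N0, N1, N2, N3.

Op 1: gossip N2<->N1 -> N2.N0=(alive,v0) N2.N1=(alive,v0) N2.N2=(alive,v0) N2.N3=(alive,v0) | N1.N0=(alive,v0) N1.N1=(alive,v0) N1.N2=(alive,v0) N1.N3=(alive,v0)
Op 2: gossip N1<->N0 -> N1.N0=(alive,v0) N1.N1=(alive,v0) N1.N2=(alive,v0) N1.N3=(alive,v0) | N0.N0=(alive,v0) N0.N1=(alive,v0) N0.N2=(alive,v0) N0.N3=(alive,v0)
Op 3: gossip N2<->N3 -> N2.N0=(alive,v0) N2.N1=(alive,v0) N2.N2=(alive,v0) N2.N3=(alive,v0) | N3.N0=(alive,v0) N3.N1=(alive,v0) N3.N2=(alive,v0) N3.N3=(alive,v0)
Op 4: gossip N0<->N2 -> N0.N0=(alive,v0) N0.N1=(alive,v0) N0.N2=(alive,v0) N0.N3=(alive,v0) | N2.N0=(alive,v0) N2.N1=(alive,v0) N2.N2=(alive,v0) N2.N3=(alive,v0)
Op 5: N0 marks N0=suspect -> (suspect,v1)
Op 6: gossip N1<->N2 -> N1.N0=(alive,v0) N1.N1=(alive,v0) N1.N2=(alive,v0) N1.N3=(alive,v0) | N2.N0=(alive,v0) N2.N1=(alive,v0) N2.N2=(alive,v0) N2.N3=(alive,v0)
Op 7: N0 marks N3=dead -> (dead,v1)
Op 8: gossip N3<->N2 -> N3.N0=(alive,v0) N3.N1=(alive,v0) N3.N2=(alive,v0) N3.N3=(alive,v0) | N2.N0=(alive,v0) N2.N1=(alive,v0) N2.N2=(alive,v0) N2.N3=(alive,v0)

Answer: N0=alive,0 N1=alive,0 N2=alive,0 N3=alive,0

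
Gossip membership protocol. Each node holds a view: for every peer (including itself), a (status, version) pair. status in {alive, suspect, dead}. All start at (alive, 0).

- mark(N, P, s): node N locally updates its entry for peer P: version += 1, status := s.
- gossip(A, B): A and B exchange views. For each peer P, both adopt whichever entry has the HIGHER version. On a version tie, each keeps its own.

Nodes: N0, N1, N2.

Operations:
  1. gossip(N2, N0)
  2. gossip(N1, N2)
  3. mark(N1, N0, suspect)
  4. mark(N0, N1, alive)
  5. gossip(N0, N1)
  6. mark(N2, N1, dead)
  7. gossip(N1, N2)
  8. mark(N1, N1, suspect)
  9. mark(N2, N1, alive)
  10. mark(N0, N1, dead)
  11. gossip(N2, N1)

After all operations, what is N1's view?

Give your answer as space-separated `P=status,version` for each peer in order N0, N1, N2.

Answer: N0=suspect,1 N1=suspect,2 N2=alive,0

Derivation:
Op 1: gossip N2<->N0 -> N2.N0=(alive,v0) N2.N1=(alive,v0) N2.N2=(alive,v0) | N0.N0=(alive,v0) N0.N1=(alive,v0) N0.N2=(alive,v0)
Op 2: gossip N1<->N2 -> N1.N0=(alive,v0) N1.N1=(alive,v0) N1.N2=(alive,v0) | N2.N0=(alive,v0) N2.N1=(alive,v0) N2.N2=(alive,v0)
Op 3: N1 marks N0=suspect -> (suspect,v1)
Op 4: N0 marks N1=alive -> (alive,v1)
Op 5: gossip N0<->N1 -> N0.N0=(suspect,v1) N0.N1=(alive,v1) N0.N2=(alive,v0) | N1.N0=(suspect,v1) N1.N1=(alive,v1) N1.N2=(alive,v0)
Op 6: N2 marks N1=dead -> (dead,v1)
Op 7: gossip N1<->N2 -> N1.N0=(suspect,v1) N1.N1=(alive,v1) N1.N2=(alive,v0) | N2.N0=(suspect,v1) N2.N1=(dead,v1) N2.N2=(alive,v0)
Op 8: N1 marks N1=suspect -> (suspect,v2)
Op 9: N2 marks N1=alive -> (alive,v2)
Op 10: N0 marks N1=dead -> (dead,v2)
Op 11: gossip N2<->N1 -> N2.N0=(suspect,v1) N2.N1=(alive,v2) N2.N2=(alive,v0) | N1.N0=(suspect,v1) N1.N1=(suspect,v2) N1.N2=(alive,v0)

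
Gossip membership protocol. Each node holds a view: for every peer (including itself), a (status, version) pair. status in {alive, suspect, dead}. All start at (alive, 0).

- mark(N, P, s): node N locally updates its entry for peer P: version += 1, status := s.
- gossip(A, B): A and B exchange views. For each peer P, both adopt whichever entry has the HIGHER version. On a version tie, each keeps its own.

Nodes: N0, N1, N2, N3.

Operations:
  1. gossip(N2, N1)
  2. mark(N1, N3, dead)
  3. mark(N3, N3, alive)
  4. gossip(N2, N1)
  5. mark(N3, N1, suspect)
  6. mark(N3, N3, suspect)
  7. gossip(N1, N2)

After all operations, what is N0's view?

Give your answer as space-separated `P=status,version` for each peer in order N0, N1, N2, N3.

Op 1: gossip N2<->N1 -> N2.N0=(alive,v0) N2.N1=(alive,v0) N2.N2=(alive,v0) N2.N3=(alive,v0) | N1.N0=(alive,v0) N1.N1=(alive,v0) N1.N2=(alive,v0) N1.N3=(alive,v0)
Op 2: N1 marks N3=dead -> (dead,v1)
Op 3: N3 marks N3=alive -> (alive,v1)
Op 4: gossip N2<->N1 -> N2.N0=(alive,v0) N2.N1=(alive,v0) N2.N2=(alive,v0) N2.N3=(dead,v1) | N1.N0=(alive,v0) N1.N1=(alive,v0) N1.N2=(alive,v0) N1.N3=(dead,v1)
Op 5: N3 marks N1=suspect -> (suspect,v1)
Op 6: N3 marks N3=suspect -> (suspect,v2)
Op 7: gossip N1<->N2 -> N1.N0=(alive,v0) N1.N1=(alive,v0) N1.N2=(alive,v0) N1.N3=(dead,v1) | N2.N0=(alive,v0) N2.N1=(alive,v0) N2.N2=(alive,v0) N2.N3=(dead,v1)

Answer: N0=alive,0 N1=alive,0 N2=alive,0 N3=alive,0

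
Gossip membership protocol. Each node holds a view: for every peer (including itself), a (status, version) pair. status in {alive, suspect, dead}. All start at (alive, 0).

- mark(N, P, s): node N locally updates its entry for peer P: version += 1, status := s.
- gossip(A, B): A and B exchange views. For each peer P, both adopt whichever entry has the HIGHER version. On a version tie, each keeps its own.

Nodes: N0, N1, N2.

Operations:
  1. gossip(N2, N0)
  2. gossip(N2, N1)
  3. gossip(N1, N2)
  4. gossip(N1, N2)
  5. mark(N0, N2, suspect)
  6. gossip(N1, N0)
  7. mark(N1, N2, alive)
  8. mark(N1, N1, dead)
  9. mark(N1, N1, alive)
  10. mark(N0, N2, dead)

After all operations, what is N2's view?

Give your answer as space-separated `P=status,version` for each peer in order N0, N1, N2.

Op 1: gossip N2<->N0 -> N2.N0=(alive,v0) N2.N1=(alive,v0) N2.N2=(alive,v0) | N0.N0=(alive,v0) N0.N1=(alive,v0) N0.N2=(alive,v0)
Op 2: gossip N2<->N1 -> N2.N0=(alive,v0) N2.N1=(alive,v0) N2.N2=(alive,v0) | N1.N0=(alive,v0) N1.N1=(alive,v0) N1.N2=(alive,v0)
Op 3: gossip N1<->N2 -> N1.N0=(alive,v0) N1.N1=(alive,v0) N1.N2=(alive,v0) | N2.N0=(alive,v0) N2.N1=(alive,v0) N2.N2=(alive,v0)
Op 4: gossip N1<->N2 -> N1.N0=(alive,v0) N1.N1=(alive,v0) N1.N2=(alive,v0) | N2.N0=(alive,v0) N2.N1=(alive,v0) N2.N2=(alive,v0)
Op 5: N0 marks N2=suspect -> (suspect,v1)
Op 6: gossip N1<->N0 -> N1.N0=(alive,v0) N1.N1=(alive,v0) N1.N2=(suspect,v1) | N0.N0=(alive,v0) N0.N1=(alive,v0) N0.N2=(suspect,v1)
Op 7: N1 marks N2=alive -> (alive,v2)
Op 8: N1 marks N1=dead -> (dead,v1)
Op 9: N1 marks N1=alive -> (alive,v2)
Op 10: N0 marks N2=dead -> (dead,v2)

Answer: N0=alive,0 N1=alive,0 N2=alive,0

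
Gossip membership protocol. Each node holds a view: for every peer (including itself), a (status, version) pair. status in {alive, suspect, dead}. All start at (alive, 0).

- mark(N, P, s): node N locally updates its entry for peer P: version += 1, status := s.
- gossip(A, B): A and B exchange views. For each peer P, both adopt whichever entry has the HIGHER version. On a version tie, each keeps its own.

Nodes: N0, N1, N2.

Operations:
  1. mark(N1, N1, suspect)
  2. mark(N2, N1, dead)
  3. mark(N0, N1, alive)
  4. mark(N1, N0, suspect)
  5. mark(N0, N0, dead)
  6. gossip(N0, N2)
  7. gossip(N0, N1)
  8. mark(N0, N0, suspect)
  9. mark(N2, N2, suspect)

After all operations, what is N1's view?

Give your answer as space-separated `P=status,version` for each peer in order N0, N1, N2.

Answer: N0=suspect,1 N1=suspect,1 N2=alive,0

Derivation:
Op 1: N1 marks N1=suspect -> (suspect,v1)
Op 2: N2 marks N1=dead -> (dead,v1)
Op 3: N0 marks N1=alive -> (alive,v1)
Op 4: N1 marks N0=suspect -> (suspect,v1)
Op 5: N0 marks N0=dead -> (dead,v1)
Op 6: gossip N0<->N2 -> N0.N0=(dead,v1) N0.N1=(alive,v1) N0.N2=(alive,v0) | N2.N0=(dead,v1) N2.N1=(dead,v1) N2.N2=(alive,v0)
Op 7: gossip N0<->N1 -> N0.N0=(dead,v1) N0.N1=(alive,v1) N0.N2=(alive,v0) | N1.N0=(suspect,v1) N1.N1=(suspect,v1) N1.N2=(alive,v0)
Op 8: N0 marks N0=suspect -> (suspect,v2)
Op 9: N2 marks N2=suspect -> (suspect,v1)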